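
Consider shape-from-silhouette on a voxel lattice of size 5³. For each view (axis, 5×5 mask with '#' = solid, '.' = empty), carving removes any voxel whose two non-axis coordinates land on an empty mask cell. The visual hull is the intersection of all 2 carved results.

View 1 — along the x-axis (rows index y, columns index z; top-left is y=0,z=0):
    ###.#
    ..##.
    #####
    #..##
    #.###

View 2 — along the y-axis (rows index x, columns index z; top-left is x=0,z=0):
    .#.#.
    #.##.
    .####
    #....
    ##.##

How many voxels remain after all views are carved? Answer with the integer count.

before carving: 125 voxels (5×5×5)
  1. axis=0 (YZ plane), |mask|=18  ⇒  voxels=90
  2. axis=1 (XZ plane), |mask|=14  ⇒  voxels=50

50 voxels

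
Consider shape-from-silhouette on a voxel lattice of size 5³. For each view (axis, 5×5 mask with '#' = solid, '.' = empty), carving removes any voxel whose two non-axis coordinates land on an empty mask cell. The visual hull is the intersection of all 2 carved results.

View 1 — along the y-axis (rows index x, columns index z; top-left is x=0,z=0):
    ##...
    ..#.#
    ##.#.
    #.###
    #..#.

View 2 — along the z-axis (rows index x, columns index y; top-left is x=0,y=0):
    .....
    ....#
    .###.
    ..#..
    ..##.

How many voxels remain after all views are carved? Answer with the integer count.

full grid |V| = 125
[1] y-view keeps 13 columns → grid now 65
[2] z-view keeps 7 columns → grid now 19

|visual hull| = 19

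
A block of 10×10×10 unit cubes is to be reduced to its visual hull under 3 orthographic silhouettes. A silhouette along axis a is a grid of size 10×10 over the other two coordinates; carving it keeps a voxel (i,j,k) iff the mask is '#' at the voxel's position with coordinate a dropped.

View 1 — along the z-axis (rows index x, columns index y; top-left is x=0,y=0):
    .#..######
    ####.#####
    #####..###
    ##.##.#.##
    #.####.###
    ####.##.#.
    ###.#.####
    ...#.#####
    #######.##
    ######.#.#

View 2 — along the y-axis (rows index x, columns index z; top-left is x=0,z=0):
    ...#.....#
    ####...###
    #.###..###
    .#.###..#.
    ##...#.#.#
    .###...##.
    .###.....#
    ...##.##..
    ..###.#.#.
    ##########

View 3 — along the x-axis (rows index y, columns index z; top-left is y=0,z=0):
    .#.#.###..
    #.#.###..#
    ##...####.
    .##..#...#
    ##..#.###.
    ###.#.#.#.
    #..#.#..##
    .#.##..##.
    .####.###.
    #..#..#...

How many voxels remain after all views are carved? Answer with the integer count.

212 voxels

full grid |V| = 1000
after view 1 [z-axis, 77 of 100 cells solid] → remaining = 770
after view 2 [y-axis, 54 of 100 cells solid] → remaining = 424
after view 3 [x-axis, 53 of 100 cells solid] → remaining = 212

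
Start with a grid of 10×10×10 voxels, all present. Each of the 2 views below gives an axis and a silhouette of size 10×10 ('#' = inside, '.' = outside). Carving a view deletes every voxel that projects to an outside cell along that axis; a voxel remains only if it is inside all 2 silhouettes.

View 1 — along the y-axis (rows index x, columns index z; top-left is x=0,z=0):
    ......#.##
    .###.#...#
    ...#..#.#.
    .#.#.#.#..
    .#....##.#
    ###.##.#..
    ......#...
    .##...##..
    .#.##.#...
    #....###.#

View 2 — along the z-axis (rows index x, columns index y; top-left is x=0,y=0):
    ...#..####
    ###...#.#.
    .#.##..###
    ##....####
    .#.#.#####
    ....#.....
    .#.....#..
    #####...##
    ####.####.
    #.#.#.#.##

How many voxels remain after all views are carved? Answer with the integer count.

remaining voxels: 208

initial block: 10^3 = 1000
  1. axis=1 (XZ plane), |mask|=39  ⇒  voxels=390
  2. axis=2 (XY plane), |mask|=53  ⇒  voxels=208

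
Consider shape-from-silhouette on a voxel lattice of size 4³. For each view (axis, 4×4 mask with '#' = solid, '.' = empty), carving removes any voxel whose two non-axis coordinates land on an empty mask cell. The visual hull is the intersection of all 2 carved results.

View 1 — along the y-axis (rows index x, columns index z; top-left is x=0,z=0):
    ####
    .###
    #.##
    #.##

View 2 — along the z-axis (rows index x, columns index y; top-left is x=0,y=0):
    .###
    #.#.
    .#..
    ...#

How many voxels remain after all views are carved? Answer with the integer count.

remaining voxels: 24

full grid |V| = 64
step 1: project along y, AND mask (13/16) → |grid| = 52
step 2: project along z, AND mask (7/16) → |grid| = 24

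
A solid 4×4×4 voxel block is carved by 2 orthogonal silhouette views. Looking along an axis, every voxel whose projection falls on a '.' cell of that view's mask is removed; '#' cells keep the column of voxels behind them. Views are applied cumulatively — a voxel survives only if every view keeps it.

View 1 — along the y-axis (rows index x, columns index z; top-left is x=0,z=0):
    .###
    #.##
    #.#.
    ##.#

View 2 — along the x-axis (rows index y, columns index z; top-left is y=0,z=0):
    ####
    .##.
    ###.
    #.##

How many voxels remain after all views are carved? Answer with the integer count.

voxel count = 33

full grid |V| = 64
step 1: project along y, AND mask (11/16) → |grid| = 44
step 2: project along x, AND mask (12/16) → |grid| = 33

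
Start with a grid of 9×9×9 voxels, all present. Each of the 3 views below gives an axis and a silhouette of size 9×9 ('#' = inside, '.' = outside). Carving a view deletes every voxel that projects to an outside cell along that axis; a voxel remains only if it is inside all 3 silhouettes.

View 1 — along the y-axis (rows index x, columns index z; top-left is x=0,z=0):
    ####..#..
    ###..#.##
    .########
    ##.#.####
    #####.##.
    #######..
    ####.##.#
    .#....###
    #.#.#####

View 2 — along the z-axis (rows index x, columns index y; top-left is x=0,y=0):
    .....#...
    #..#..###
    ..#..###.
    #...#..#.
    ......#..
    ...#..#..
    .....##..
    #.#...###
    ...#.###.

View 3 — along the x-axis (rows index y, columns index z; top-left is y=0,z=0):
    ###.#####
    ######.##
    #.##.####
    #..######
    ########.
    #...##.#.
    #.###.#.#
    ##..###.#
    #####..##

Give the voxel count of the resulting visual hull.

full grid |V| = 729
[1] y-view keeps 58 columns → grid now 522
[2] z-view keeps 27 columns → grid now 171
[3] x-view keeps 61 columns → grid now 116

116 voxels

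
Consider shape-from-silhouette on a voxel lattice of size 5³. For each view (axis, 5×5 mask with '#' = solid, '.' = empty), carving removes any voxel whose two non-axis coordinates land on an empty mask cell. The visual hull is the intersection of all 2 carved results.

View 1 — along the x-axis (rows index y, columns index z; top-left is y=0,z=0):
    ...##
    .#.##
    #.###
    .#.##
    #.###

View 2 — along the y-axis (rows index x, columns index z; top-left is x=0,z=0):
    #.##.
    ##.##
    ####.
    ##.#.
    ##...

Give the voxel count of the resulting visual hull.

initial block: 5^3 = 125
after view 1 [x-axis, 16 of 25 cells solid] → remaining = 80
after view 2 [y-axis, 16 of 25 cells solid] → remaining = 47

voxel count = 47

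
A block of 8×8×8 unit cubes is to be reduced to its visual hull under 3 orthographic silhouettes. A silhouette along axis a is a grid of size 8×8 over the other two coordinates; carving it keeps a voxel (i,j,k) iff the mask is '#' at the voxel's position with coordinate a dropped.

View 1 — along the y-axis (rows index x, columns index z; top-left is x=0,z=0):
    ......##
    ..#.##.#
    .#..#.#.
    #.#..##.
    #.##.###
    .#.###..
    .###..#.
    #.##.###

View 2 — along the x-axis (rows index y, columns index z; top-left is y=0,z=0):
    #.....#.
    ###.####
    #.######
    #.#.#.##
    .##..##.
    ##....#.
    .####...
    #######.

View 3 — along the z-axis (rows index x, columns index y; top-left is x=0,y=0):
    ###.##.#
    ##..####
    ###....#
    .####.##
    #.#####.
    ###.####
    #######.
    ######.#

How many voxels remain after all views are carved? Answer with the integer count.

before carving: 512 voxels (8×8×8)
carve view 1 (along y, XZ-mask fill 33/64): 264 voxels remain
carve view 2 (along x, YZ-mask fill 39/64): 164 voxels remain
carve view 3 (along z, XY-mask fill 49/64): 126 voxels remain

|visual hull| = 126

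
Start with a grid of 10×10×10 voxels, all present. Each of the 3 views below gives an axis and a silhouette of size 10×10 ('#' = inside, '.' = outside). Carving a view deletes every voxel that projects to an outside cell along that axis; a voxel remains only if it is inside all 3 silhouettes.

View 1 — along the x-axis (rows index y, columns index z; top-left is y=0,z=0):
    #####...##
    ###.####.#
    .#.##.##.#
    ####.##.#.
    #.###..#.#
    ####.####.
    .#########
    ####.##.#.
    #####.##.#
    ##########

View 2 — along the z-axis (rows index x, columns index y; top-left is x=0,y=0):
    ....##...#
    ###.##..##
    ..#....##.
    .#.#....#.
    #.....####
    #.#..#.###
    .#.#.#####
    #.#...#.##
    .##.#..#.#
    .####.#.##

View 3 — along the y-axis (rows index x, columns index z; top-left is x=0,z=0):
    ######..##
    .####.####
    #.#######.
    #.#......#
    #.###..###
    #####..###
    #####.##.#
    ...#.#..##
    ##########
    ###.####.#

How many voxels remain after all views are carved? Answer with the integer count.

before carving: 1000 voxels (10×10×10)
V1 x: intersect with YZ mask (76 set) -- 760 left
V2 z: intersect with XY mask (51 set) -- 396 left
V3 y: intersect with XZ mask (72 set) -- 297 left

voxel count = 297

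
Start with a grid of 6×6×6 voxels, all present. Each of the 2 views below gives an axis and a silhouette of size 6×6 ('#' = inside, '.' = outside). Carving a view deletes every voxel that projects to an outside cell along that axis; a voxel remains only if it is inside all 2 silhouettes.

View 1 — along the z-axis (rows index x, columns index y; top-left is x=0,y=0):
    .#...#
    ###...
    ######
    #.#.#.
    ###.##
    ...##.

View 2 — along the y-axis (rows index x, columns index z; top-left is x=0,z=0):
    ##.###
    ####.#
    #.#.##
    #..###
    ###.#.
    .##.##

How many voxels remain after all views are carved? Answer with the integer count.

89 voxels

initial block: 6^3 = 216
  1. axis=2 (XY plane), |mask|=21  ⇒  voxels=126
  2. axis=1 (XZ plane), |mask|=26  ⇒  voxels=89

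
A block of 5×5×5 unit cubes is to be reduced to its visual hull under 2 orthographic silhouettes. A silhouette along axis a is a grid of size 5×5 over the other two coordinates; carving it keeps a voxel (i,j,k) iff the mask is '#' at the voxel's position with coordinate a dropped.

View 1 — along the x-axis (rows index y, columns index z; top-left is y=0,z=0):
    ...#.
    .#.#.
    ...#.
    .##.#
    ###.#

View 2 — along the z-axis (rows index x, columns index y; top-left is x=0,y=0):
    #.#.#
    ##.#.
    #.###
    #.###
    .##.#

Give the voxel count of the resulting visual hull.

remaining voxels: 37

initial block: 5^3 = 125
carve view 1 (along x, YZ-mask fill 11/25): 55 voxels remain
carve view 2 (along z, XY-mask fill 17/25): 37 voxels remain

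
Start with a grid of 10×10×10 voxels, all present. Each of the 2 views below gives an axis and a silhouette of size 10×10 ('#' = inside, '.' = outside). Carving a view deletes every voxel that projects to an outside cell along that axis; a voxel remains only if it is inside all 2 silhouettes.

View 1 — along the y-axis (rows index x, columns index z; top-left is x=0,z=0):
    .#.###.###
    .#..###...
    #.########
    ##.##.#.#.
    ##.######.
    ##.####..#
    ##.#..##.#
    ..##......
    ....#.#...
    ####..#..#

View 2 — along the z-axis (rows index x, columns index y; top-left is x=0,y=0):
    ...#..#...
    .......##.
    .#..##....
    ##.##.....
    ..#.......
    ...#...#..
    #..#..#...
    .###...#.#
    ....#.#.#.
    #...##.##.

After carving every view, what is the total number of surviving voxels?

full grid |V| = 1000
  1. axis=1 (XZ plane), |mask|=57  ⇒  voxels=570
  2. axis=2 (XY plane), |mask|=30  ⇒  voxels=159

|visual hull| = 159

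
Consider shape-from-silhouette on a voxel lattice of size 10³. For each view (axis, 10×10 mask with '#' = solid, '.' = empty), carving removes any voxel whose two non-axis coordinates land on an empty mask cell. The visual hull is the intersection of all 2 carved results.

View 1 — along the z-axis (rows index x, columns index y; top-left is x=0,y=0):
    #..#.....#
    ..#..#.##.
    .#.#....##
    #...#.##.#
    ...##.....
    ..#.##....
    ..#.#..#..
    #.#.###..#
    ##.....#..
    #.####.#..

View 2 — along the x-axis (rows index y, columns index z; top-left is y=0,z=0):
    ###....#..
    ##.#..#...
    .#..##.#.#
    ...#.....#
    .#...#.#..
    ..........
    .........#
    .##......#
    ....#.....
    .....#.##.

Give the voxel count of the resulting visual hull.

voxel count = 110

start: 10×10×10 = 1000 voxels
carve view 1 (along z, XY-mask fill 39/100): 390 voxels remain
carve view 2 (along x, YZ-mask fill 26/100): 110 voxels remain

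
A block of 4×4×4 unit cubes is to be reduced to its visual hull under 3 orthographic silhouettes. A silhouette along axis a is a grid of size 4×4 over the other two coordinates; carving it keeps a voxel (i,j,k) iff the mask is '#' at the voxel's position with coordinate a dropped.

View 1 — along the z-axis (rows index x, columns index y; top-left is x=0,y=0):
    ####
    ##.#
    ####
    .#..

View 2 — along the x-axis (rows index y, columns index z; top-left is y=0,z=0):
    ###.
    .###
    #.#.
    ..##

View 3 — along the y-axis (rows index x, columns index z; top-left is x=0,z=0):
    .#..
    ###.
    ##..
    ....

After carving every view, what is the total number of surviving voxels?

initial block: 4^3 = 64
[1] z-view keeps 12 columns → grid now 48
[2] x-view keeps 10 columns → grid now 31
[3] y-view keeps 6 columns → grid now 12

voxel count = 12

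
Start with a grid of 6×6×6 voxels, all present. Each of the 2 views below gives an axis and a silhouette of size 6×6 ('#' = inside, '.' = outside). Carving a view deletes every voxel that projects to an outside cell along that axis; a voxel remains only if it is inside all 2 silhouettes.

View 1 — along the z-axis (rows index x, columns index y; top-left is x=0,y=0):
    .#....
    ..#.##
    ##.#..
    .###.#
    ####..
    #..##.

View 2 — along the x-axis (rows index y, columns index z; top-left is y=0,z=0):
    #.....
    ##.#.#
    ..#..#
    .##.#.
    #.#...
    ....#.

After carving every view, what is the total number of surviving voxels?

|visual hull| = 43

initial block: 6^3 = 216
[1] z-view keeps 18 columns → grid now 108
[2] x-view keeps 13 columns → grid now 43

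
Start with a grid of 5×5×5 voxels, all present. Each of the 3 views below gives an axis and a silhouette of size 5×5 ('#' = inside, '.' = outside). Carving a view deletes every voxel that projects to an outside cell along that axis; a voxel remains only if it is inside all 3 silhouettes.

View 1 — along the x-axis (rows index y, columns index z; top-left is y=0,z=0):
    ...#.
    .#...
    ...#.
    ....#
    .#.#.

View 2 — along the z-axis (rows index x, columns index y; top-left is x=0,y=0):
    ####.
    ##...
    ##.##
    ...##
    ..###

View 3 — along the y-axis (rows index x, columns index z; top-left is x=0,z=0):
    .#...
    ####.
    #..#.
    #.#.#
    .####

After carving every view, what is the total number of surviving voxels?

voxel count = 10

before carving: 125 voxels (5×5×5)
step 1: project along x, AND mask (6/25) → |grid| = 30
step 2: project along z, AND mask (15/25) → |grid| = 18
step 3: project along y, AND mask (14/25) → |grid| = 10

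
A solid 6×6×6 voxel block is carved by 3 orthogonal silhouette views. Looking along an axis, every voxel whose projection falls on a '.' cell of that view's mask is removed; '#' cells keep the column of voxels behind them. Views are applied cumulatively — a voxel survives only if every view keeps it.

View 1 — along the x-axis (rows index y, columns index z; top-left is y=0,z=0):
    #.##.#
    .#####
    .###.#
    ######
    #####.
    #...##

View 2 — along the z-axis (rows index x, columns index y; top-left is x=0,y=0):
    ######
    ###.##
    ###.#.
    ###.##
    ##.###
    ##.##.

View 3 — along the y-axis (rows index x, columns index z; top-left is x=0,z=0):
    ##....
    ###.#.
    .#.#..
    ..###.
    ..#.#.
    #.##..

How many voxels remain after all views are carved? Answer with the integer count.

voxel count = 58

initial block: 6^3 = 216
  1. axis=0 (YZ plane), |mask|=27  ⇒  voxels=162
  2. axis=2 (XY plane), |mask|=29  ⇒  voxels=130
  3. axis=1 (XZ plane), |mask|=16  ⇒  voxels=58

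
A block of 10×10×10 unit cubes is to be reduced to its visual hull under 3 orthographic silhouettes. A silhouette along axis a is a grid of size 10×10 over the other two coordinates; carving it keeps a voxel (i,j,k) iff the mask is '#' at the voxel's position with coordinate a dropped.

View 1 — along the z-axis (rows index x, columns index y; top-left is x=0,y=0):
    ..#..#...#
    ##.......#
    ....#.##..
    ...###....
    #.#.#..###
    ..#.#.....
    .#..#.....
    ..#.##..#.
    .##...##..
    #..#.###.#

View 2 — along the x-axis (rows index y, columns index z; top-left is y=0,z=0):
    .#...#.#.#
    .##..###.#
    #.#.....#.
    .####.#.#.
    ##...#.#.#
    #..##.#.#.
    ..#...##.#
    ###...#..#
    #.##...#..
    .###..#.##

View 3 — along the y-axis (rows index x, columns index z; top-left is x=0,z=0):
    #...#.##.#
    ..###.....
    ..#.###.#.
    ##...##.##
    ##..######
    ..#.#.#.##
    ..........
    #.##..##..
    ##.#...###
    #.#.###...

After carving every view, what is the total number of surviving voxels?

before carving: 1000 voxels (10×10×10)
  1. axis=2 (XY plane), |mask|=36  ⇒  voxels=360
  2. axis=0 (YZ plane), |mask|=48  ⇒  voxels=171
  3. axis=1 (XZ plane), |mask|=48  ⇒  voxels=83

|visual hull| = 83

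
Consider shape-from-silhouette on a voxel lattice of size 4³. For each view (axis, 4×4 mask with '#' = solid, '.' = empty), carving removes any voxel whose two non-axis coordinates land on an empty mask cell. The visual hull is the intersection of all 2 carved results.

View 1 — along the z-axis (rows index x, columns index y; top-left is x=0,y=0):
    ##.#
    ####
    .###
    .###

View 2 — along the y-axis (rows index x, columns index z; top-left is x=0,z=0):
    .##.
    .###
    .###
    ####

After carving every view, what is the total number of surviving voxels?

voxel count = 39

initial block: 4^3 = 64
V1 z: intersect with XY mask (13 set) -- 52 left
V2 y: intersect with XZ mask (12 set) -- 39 left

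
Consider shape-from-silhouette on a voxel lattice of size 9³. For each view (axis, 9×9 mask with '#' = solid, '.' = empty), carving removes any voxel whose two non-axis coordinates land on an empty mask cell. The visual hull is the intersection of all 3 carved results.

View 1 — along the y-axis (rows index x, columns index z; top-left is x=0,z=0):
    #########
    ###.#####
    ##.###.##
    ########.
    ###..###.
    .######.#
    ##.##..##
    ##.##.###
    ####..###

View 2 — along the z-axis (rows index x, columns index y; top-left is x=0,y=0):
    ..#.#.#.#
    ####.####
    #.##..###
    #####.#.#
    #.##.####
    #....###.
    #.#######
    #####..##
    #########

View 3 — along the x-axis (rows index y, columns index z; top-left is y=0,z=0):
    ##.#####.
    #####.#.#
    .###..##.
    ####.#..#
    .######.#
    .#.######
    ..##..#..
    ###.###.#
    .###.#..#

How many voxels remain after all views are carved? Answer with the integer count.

remaining voxels: 272

initial block: 9^3 = 729
V1 y: intersect with XZ mask (65 set) -- 585 left
V2 z: intersect with XY mask (60 set) -- 428 left
V3 x: intersect with YZ mask (54 set) -- 272 left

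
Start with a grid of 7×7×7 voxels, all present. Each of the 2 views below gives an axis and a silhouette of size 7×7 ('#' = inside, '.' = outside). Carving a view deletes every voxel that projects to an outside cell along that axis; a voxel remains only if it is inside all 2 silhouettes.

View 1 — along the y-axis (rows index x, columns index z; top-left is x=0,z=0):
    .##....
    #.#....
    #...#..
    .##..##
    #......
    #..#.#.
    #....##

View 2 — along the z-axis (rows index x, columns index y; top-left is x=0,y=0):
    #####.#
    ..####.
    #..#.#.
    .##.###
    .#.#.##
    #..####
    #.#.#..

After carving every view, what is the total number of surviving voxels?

remaining voxels: 74

start: 7×7×7 = 343 voxels
V1 y: intersect with XZ mask (17 set) -- 119 left
V2 z: intersect with XY mask (30 set) -- 74 left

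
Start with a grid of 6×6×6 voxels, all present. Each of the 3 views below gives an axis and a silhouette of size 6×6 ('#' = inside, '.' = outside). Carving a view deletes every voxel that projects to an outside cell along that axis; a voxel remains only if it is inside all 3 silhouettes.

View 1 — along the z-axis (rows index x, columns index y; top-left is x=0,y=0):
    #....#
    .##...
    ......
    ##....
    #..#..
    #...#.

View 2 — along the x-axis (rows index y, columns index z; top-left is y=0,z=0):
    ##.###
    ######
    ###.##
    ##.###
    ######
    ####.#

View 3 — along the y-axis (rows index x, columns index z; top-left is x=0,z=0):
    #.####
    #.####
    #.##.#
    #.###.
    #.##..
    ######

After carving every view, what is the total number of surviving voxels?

|visual hull| = 39

start: 6×6×6 = 216 voxels
[1] z-view keeps 10 columns → grid now 60
[2] x-view keeps 32 columns → grid now 53
[3] y-view keeps 27 columns → grid now 39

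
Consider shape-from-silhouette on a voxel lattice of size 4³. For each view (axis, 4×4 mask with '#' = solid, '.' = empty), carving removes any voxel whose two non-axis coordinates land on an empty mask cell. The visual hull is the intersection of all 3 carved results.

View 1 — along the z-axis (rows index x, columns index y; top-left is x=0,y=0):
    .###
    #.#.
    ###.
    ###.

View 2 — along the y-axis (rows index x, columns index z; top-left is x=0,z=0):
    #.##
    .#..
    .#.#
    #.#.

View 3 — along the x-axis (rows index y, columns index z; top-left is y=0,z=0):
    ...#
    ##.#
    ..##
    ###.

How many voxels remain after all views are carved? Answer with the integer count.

full grid |V| = 64
[1] z-view keeps 11 columns → grid now 44
[2] y-view keeps 8 columns → grid now 23
[3] x-view keeps 9 columns → grid now 12

|visual hull| = 12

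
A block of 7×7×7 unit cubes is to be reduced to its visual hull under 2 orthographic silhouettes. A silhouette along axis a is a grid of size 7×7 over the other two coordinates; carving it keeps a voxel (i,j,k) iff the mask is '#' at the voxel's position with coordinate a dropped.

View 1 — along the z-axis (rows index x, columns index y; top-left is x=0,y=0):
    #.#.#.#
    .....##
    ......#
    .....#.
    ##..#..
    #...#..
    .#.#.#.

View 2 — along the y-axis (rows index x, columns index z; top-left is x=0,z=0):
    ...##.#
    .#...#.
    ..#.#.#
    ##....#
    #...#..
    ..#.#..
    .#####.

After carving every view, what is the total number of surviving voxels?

start: 7×7×7 = 343 voxels
carve view 1 (along z, XY-mask fill 16/49): 112 voxels remain
carve view 2 (along y, XZ-mask fill 20/49): 47 voxels remain

|visual hull| = 47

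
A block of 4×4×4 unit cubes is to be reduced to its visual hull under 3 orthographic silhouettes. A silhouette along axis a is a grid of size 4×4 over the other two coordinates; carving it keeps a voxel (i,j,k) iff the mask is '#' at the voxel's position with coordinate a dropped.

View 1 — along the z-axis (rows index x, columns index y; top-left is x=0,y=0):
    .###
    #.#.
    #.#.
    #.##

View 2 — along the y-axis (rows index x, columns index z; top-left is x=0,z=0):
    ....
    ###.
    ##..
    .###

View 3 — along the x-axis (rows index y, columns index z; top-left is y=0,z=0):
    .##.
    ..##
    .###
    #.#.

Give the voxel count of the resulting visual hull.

full grid |V| = 64
carve view 1 (along z, XY-mask fill 10/16): 40 voxels remain
carve view 2 (along y, XZ-mask fill 8/16): 19 voxels remain
carve view 3 (along x, YZ-mask fill 9/16): 12 voxels remain

remaining voxels: 12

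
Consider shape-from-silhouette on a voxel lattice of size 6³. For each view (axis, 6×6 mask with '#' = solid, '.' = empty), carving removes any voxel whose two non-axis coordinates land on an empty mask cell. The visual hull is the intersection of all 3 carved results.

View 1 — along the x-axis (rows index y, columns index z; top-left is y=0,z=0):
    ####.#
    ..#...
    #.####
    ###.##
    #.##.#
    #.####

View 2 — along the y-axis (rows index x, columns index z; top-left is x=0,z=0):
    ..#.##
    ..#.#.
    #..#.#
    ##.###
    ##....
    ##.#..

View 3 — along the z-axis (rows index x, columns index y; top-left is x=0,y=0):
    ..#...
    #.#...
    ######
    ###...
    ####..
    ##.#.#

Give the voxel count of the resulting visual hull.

remaining voxels: 40

start: 6×6×6 = 216 voxels
step 1: project along x, AND mask (25/36) → |grid| = 150
step 2: project along y, AND mask (18/36) → |grid| = 74
step 3: project along z, AND mask (20/36) → |grid| = 40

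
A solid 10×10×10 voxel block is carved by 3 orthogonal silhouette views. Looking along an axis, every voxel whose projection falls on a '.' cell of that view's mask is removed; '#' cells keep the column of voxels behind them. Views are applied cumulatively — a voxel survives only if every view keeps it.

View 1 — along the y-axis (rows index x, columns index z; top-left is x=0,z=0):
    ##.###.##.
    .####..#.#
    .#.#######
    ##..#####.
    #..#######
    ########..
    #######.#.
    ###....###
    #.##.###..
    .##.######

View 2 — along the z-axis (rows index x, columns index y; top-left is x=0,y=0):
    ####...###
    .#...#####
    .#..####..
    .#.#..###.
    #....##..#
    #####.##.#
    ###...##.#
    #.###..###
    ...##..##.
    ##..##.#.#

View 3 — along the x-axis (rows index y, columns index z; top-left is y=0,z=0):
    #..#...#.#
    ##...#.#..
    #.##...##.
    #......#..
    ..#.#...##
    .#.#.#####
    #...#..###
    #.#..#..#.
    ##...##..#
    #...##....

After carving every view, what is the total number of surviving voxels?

full grid |V| = 1000
  1. axis=1 (XZ plane), |mask|=72  ⇒  voxels=720
  2. axis=2 (XY plane), |mask|=58  ⇒  voxels=418
  3. axis=0 (YZ plane), |mask|=43  ⇒  voxels=180

voxel count = 180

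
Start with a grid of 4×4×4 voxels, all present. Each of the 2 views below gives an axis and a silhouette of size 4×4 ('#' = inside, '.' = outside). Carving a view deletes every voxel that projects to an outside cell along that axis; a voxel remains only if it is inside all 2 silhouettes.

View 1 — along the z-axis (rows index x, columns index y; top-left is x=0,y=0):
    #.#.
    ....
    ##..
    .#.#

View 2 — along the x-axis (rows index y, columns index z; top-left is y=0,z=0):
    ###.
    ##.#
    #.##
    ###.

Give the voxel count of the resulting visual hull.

start: 4×4×4 = 64 voxels
  1. axis=2 (XY plane), |mask|=6  ⇒  voxels=24
  2. axis=0 (YZ plane), |mask|=12  ⇒  voxels=18

18 voxels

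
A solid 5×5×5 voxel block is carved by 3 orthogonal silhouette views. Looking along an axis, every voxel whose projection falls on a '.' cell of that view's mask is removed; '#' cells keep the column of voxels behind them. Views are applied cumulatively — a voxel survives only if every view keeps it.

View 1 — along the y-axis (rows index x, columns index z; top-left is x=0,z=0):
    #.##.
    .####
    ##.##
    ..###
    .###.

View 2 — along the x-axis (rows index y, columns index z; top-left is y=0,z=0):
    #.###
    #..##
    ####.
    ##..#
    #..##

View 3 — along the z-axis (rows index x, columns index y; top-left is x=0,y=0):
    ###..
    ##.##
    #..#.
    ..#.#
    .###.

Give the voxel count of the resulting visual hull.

before carving: 125 voxels (5×5×5)
after view 1 [y-axis, 17 of 25 cells solid] → remaining = 85
after view 2 [x-axis, 17 of 25 cells solid] → remaining = 56
after view 3 [z-axis, 14 of 25 cells solid] → remaining = 32

32 voxels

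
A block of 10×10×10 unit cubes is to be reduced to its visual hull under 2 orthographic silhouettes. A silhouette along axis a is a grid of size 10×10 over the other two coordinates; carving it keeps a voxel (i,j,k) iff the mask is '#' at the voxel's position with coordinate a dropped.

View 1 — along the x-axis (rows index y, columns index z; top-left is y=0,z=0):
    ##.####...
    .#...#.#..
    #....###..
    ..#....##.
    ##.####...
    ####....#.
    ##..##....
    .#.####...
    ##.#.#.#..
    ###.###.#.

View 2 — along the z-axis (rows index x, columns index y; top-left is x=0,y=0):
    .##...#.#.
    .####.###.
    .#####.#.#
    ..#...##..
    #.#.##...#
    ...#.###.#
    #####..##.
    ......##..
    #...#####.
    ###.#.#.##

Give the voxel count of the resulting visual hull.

remaining voxels: 251

start: 10×10×10 = 1000 voxels
carve view 1 (along x, YZ-mask fill 48/100): 480 voxels remain
carve view 2 (along z, XY-mask fill 53/100): 251 voxels remain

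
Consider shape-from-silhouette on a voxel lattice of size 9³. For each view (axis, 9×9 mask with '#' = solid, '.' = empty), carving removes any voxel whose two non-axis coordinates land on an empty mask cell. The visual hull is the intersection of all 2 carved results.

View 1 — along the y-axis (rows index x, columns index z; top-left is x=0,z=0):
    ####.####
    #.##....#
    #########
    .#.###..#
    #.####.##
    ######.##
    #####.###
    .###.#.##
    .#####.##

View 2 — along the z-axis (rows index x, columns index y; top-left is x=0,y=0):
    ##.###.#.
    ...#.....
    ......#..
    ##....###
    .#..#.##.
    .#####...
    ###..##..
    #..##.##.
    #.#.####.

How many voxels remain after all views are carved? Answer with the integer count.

voxel count = 266

full grid |V| = 729
carve view 1 (along y, XZ-mask fill 62/81): 558 voxels remain
carve view 2 (along z, XY-mask fill 38/81): 266 voxels remain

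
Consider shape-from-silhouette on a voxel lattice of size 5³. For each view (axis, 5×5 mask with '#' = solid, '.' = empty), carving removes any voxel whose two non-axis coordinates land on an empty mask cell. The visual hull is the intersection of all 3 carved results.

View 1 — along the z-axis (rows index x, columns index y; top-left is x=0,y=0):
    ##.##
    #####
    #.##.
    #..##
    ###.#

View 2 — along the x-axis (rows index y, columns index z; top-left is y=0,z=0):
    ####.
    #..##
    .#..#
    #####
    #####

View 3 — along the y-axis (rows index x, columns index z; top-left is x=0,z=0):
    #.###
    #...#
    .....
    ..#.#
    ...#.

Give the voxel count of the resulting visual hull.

start: 5×5×5 = 125 voxels
after view 1 [z-axis, 19 of 25 cells solid] → remaining = 95
after view 2 [x-axis, 19 of 25 cells solid] → remaining = 75
after view 3 [y-axis, 9 of 25 cells solid] → remaining = 30

remaining voxels: 30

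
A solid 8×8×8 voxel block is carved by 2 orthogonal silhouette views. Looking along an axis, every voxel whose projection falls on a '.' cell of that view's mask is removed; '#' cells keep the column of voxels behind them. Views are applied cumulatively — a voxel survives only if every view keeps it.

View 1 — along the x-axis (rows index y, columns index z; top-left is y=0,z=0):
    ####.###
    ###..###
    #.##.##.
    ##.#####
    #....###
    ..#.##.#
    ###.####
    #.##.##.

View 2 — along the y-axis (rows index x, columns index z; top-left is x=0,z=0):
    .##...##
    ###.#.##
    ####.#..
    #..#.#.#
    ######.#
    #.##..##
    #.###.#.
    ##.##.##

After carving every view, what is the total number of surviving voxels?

|visual hull| = 236

before carving: 512 voxels (8×8×8)
step 1: project along x, AND mask (45/64) → |grid| = 360
step 2: project along y, AND mask (42/64) → |grid| = 236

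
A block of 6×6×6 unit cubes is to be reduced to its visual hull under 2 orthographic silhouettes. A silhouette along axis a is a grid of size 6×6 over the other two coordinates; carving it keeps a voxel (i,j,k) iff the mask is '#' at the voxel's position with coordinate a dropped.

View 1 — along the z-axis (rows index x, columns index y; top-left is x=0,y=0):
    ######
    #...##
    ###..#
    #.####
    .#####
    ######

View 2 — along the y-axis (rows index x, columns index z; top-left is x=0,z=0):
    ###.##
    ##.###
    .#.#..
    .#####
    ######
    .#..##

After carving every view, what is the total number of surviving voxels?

full grid |V| = 216
after view 1 [z-axis, 29 of 36 cells solid] → remaining = 174
after view 2 [y-axis, 26 of 36 cells solid] → remaining = 126

voxel count = 126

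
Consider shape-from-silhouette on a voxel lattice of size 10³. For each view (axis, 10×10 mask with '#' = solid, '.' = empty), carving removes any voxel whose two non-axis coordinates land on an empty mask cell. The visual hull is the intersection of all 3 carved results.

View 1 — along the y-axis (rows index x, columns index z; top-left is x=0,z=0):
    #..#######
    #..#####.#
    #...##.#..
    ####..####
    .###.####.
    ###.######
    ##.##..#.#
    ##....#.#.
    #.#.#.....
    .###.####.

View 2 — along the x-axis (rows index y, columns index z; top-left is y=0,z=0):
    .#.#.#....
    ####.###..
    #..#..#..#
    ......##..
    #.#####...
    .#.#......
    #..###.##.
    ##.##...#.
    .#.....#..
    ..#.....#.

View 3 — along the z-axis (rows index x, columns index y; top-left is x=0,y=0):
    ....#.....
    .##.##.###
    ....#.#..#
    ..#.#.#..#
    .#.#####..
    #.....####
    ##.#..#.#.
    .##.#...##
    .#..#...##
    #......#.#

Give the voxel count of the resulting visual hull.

before carving: 1000 voxels (10×10×10)
after view 1 [y-axis, 63 of 100 cells solid] → remaining = 630
after view 2 [x-axis, 39 of 100 cells solid] → remaining = 252
after view 3 [z-axis, 43 of 100 cells solid] → remaining = 117

|visual hull| = 117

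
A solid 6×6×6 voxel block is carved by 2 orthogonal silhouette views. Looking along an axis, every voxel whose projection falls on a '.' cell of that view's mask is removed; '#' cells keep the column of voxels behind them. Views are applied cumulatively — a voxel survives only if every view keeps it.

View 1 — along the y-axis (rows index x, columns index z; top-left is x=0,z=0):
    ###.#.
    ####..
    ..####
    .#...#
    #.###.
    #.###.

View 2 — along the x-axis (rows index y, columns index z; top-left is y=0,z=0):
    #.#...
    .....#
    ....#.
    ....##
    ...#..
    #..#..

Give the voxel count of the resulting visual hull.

initial block: 6^3 = 216
step 1: project along y, AND mask (22/36) → |grid| = 132
step 2: project along x, AND mask (9/36) → |grid| = 33

33 voxels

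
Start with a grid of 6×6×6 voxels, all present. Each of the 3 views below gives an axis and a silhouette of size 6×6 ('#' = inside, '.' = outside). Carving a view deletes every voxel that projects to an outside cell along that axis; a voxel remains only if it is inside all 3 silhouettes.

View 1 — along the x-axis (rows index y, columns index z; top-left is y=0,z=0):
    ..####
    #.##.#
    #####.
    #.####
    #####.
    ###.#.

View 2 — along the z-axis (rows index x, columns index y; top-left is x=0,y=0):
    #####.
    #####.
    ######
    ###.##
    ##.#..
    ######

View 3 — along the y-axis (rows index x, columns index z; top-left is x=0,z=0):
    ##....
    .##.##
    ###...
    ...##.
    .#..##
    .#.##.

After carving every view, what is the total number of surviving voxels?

|visual hull| = 60

before carving: 216 voxels (6×6×6)
after view 1 [x-axis, 27 of 36 cells solid] → remaining = 162
after view 2 [z-axis, 30 of 36 cells solid] → remaining = 135
after view 3 [y-axis, 17 of 36 cells solid] → remaining = 60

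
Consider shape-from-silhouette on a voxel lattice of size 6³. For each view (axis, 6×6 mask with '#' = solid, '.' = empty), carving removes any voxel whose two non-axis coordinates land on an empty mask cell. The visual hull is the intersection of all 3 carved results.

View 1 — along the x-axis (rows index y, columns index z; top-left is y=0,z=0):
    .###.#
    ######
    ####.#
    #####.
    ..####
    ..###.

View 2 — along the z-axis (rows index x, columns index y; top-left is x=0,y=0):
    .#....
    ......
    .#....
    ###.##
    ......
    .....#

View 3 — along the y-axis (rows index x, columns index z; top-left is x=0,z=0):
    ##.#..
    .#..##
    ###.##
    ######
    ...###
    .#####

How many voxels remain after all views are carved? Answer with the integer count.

before carving: 216 voxels (6×6×6)
V1 x: intersect with YZ mask (27 set) -- 162 left
V2 z: intersect with XY mask (8 set) -- 37 left
V3 y: intersect with XZ mask (25 set) -- 33 left

|visual hull| = 33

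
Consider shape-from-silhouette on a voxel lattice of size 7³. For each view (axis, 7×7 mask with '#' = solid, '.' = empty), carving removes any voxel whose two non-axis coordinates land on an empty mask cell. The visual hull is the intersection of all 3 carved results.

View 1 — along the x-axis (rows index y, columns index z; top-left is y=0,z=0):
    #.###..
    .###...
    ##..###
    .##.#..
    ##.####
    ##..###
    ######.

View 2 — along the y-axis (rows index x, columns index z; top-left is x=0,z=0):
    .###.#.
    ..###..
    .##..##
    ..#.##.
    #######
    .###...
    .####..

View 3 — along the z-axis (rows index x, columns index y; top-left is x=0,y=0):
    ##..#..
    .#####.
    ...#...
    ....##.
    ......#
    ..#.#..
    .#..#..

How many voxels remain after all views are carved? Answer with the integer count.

before carving: 343 voxels (7×7×7)
after view 1 [x-axis, 32 of 49 cells solid] → remaining = 224
after view 2 [y-axis, 28 of 49 cells solid] → remaining = 129
after view 3 [z-axis, 16 of 49 cells solid] → remaining = 37

|visual hull| = 37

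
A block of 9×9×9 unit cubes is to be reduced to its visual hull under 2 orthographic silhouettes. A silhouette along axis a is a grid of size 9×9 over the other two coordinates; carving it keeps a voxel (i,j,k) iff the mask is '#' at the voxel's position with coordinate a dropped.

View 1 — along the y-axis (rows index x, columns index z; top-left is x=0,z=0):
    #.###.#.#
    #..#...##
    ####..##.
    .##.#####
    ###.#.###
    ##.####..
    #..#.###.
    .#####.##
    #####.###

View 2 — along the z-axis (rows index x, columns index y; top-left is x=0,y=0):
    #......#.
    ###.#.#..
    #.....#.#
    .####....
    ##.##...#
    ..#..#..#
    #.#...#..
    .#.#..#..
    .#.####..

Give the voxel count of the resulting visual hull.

207 voxels

full grid |V| = 729
  1. axis=1 (XZ plane), |mask|=56  ⇒  voxels=504
  2. axis=2 (XY plane), |mask|=33  ⇒  voxels=207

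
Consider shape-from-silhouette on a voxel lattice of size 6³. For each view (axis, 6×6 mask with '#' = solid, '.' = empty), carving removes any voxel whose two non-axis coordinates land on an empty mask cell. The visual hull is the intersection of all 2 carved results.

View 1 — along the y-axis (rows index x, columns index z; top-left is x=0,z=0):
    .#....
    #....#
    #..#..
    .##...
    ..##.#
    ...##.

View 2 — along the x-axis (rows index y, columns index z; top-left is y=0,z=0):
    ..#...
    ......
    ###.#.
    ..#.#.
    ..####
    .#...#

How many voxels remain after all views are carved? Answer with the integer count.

|visual hull| = 24

full grid |V| = 216
  1. axis=1 (XZ plane), |mask|=12  ⇒  voxels=72
  2. axis=0 (YZ plane), |mask|=13  ⇒  voxels=24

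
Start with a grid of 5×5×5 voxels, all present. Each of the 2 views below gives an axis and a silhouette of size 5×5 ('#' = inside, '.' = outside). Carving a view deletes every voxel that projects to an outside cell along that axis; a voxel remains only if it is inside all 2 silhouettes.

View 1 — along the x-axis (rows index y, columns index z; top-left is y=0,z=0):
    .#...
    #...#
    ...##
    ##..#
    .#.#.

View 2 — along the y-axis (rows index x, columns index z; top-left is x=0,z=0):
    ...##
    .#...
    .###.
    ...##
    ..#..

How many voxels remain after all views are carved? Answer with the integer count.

initial block: 5^3 = 125
carve view 1 (along x, YZ-mask fill 10/25): 50 voxels remain
carve view 2 (along y, XZ-mask fill 9/25): 18 voxels remain

18 voxels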